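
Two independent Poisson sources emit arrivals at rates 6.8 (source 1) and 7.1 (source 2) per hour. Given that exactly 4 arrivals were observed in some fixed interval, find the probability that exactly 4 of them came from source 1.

Given the total, each event is independently from source 1 with probability p = λ_1/(λ_1+λ_2) = 6.8/13.9 ≈ 0.4892.
So K ~ Binomial(4, 6.8/13.9): P(K = 4) = C(4,4) · (6.8/13.9)^4 · (7.1/13.9)^0 ≈ 0.0573.

0.0573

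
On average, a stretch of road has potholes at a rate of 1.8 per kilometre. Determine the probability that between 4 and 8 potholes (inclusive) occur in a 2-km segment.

0.4731

Over the interval, μ = 1.8 × 2 = 3.6 (a 2-km segment = 2 kilometres).
P(4 ≤ N ≤ 8) = Σ_{j=4}^{8} e^(−3.6) · 3.6^j/j! ≈ 0.4731.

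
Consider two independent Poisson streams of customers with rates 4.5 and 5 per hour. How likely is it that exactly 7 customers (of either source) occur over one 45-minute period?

0.1488

Independent Poisson processes superpose: combined rate λ = 4.5 + 5 = 9.5 per hour.
Over the interval, μ = 9.5 × 0.75 = 7.125 (a 45-minute period = 0.75 hours).
P(N = 7) = e^(−7.125) · 7.125^7/7! ≈ 0.1488.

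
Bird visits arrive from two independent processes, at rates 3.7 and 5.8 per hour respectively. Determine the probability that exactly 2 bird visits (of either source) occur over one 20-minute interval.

Independent Poisson processes superpose: combined rate λ = 3.7 + 5.8 = 9.5 per hour.
Over the interval, μ = 9.5 × 1/3 ≈ 3.16667 (a 20-minute interval = 1/3 hours).
P(N = 2) = e^(−3.16667) · 3.16667^2/2! ≈ 0.2113.

0.2113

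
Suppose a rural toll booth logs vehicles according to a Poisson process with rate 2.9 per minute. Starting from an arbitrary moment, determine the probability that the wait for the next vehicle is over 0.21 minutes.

0.5439

The wait for the next event is exponential with rate λ = 2.9 per minute.
P(T > 0.21) = e^(−λt) = e^(−2.9 × 0.21) = e^(−0.609) ≈ 0.5439.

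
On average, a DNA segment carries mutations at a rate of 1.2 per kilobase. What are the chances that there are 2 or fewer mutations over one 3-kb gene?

Over the interval, μ = 1.2 × 3 = 3.6 (a 3-kb gene = 3 kilobases).
P(N ≤ 2) = Σ_{j=0}^{2} e^(−μ) μ^j/j! ≈ 0.3027.

0.3027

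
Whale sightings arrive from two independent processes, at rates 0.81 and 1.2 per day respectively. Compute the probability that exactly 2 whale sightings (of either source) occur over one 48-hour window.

0.1451

Independent Poisson processes superpose: combined rate λ = 0.81 + 1.2 = 2.01 per day.
Over the interval, μ = 2.01 × 2 = 4.02 (a 48-hour window = 2 days).
P(N = 2) = e^(−4.02) · 4.02^2/2! ≈ 0.1451.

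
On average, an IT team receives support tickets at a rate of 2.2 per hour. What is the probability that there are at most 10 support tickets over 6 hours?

Over the interval, μ = 2.2 × 6 = 13.2 (6 hours).
P(N ≤ 10) = Σ_{j=0}^{10} e^(−μ) μ^j/j! ≈ 0.2349.

0.2349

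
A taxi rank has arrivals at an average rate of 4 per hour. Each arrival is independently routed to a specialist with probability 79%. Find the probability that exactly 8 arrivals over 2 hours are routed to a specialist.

Thinning: the arrivals that are routed to a specialist themselves form a Poisson process with rate 0.79 × 4 = 3.16 per hour.
Over the interval, μ = 3.16 × 2 = 6.32 (2 hours).
P(N = 8) = e^(−6.32) · 6.32^8/8! ≈ 0.1136.

0.1136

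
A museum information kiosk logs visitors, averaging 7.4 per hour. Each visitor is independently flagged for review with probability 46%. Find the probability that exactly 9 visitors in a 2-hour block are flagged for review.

0.0957

Thinning: the visitors that are flagged for review themselves form a Poisson process with rate 0.46 × 7.4 = 3.404 per hour.
Over the interval, μ = 3.404 × 2 = 6.808 (a 2-hour block = 2 hours).
P(N = 9) = e^(−6.808) · 6.808^9/9! ≈ 0.0957.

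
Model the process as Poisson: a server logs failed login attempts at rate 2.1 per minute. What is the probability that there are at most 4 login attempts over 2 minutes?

Over the interval, μ = 2.1 × 2 = 4.2 (2 minutes).
P(N ≤ 4) = Σ_{j=0}^{4} e^(−μ) μ^j/j! ≈ 0.5898.

0.5898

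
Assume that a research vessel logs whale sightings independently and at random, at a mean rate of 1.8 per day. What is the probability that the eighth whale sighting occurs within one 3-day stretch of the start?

0.1783

Over the interval, μ = 1.8 × 3 = 5.4 (a 3-day stretch = 3 days).
The eighth arrival falls in the interval iff at least 8 events occur there: P(S_8 ≤ t) = P(N ≥ 8) = 1 − P(N ≤ 7) ≈ 0.1783.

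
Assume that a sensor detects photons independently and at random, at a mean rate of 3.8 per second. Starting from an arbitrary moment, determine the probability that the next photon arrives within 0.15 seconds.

Inter-arrival times are exponential with rate λ = 3.8 per second.
P(T ≤ 0.15) = 1 − e^(−λt) = 1 − e^(−3.8 × 0.15) = 1 − e^(−0.57) ≈ 0.4345.

0.4345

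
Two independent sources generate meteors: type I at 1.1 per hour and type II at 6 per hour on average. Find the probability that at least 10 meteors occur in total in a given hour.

Independent Poisson processes superpose: combined rate λ = 1.1 + 6 = 7.1 per hour.
So μ = 7.1.
P(N ≥ 10) = 1 − P(N ≤ 9) ≈ 0.1798.

0.1798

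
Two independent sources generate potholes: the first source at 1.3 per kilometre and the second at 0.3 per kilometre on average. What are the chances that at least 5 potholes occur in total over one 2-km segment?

Independent Poisson processes superpose: combined rate λ = 1.3 + 0.3 = 1.6 per kilometre.
Over the interval, μ = 1.6 × 2 = 3.2 (a 2-km segment = 2 kilometres).
P(N ≥ 5) = 1 − P(N ≤ 4) ≈ 0.2194.

0.2194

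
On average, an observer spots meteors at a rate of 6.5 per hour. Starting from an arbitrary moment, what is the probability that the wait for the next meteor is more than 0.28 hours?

0.1620

The wait for the next event is exponential with rate λ = 6.5 per hour.
P(T > 0.28) = e^(−λt) = e^(−6.5 × 0.28) = e^(−1.82) ≈ 0.1620.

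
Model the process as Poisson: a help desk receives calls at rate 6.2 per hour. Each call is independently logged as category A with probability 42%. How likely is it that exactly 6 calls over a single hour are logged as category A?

Thinning: the calls that are logged as category A themselves form a Poisson process with rate 0.42 × 6.2 = 2.604 per hour.
So μ = 2.604.
P(N = 6) = e^(−2.604) · 2.604^6/6! ≈ 0.0320.

0.0320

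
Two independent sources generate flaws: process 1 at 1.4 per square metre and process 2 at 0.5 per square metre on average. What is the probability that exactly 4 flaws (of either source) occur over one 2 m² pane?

0.1944

Independent Poisson processes superpose: combined rate λ = 1.4 + 0.5 = 1.9 per square metre.
Over the interval, μ = 1.9 × 2 = 3.8 (a 2 m² pane = 2 square metres).
P(N = 4) = e^(−3.8) · 3.8^4/4! ≈ 0.1944.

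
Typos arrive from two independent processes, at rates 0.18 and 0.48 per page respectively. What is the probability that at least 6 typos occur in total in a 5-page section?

0.1171

Independent Poisson processes superpose: combined rate λ = 0.18 + 0.48 = 0.66 per page.
Over the interval, μ = 0.66 × 5 = 3.3 (a 5-page section = 5 pages).
P(N ≥ 6) = 1 − P(N ≤ 5) ≈ 0.1171.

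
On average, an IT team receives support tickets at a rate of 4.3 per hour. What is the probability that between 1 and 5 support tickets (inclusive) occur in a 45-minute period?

Over the interval, μ = 4.3 × 0.75 = 3.225 (a 45-minute period = 0.75 hours).
P(1 ≤ N ≤ 5) = Σ_{j=1}^{5} e^(−3.225) · 3.225^j/j! ≈ 0.8520.

0.8520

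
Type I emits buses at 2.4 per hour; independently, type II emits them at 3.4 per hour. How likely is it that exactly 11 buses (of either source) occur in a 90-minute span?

0.0902

Independent Poisson processes superpose: combined rate λ = 2.4 + 3.4 = 5.8 per hour.
Over the interval, μ = 5.8 × 1.5 = 8.7 (a 90-minute span = 1.5 hours).
P(N = 11) = e^(−8.7) · 8.7^11/11! ≈ 0.0902.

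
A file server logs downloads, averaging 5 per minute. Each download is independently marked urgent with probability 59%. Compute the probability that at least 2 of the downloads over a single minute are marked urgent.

Thinning: the downloads that are marked urgent themselves form a Poisson process with rate 0.59 × 5 = 2.95 per minute.
So μ = 2.95.
P(N ≥ 2) = 1 − P(N ≤ 1) ≈ 0.7933.

0.7933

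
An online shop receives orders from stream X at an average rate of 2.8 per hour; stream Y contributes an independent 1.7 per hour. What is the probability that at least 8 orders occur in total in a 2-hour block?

Independent Poisson processes superpose: combined rate λ = 2.8 + 1.7 = 4.5 per hour.
Over the interval, μ = 4.5 × 2 = 9 (a 2-hour block = 2 hours).
P(N ≥ 8) = 1 − P(N ≤ 7) ≈ 0.6761.

0.6761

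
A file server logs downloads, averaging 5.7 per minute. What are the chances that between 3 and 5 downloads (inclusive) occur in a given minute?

With mean μ = 5.7 per minute,
P(3 ≤ N ≤ 5) = Σ_{j=3}^{5} e^(−5.7) · 5.7^j/j! ≈ 0.4182.

0.4182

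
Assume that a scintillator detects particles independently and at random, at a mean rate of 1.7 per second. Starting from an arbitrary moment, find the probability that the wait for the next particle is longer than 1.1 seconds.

0.1541

The wait for the next event is exponential with rate λ = 1.7 per second.
P(T > 1.1) = e^(−λt) = e^(−1.7 × 1.1) = e^(−1.87) ≈ 0.1541.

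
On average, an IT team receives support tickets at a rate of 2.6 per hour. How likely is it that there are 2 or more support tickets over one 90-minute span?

0.9008

Over the interval, μ = 2.6 × 1.5 = 3.9 (a 90-minute span = 1.5 hours).
P(N ≥ 2) = 1 − P(N ≤ 1) = 1 − Σ_{j=0}^{1} e^(−μ) μ^j/j! ≈ 0.9008.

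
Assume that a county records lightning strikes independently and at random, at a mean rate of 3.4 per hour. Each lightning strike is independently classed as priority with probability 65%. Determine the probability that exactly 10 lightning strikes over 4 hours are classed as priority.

Thinning: the lightning strikes that are classed as priority themselves form a Poisson process with rate 0.65 × 3.4 = 2.21 per hour.
Over the interval, μ = 2.21 × 4 = 8.84 (4 hours).
P(N = 10) = e^(−8.84) · 8.84^10/10! ≈ 0.1163.

0.1163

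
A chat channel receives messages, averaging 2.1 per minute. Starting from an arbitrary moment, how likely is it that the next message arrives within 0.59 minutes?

Inter-arrival times are exponential with rate λ = 2.1 per minute.
P(T ≤ 0.59) = 1 − e^(−λt) = 1 − e^(−2.1 × 0.59) = 1 − e^(−1.239) ≈ 0.7103.

0.7103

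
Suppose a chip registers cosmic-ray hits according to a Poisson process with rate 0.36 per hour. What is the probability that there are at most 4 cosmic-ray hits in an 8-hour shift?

0.8350

Over the interval, μ = 0.36 × 8 = 2.88 (an 8-hour shift = 8 hours).
P(N ≤ 4) = Σ_{j=0}^{4} e^(−μ) μ^j/j! ≈ 0.8350.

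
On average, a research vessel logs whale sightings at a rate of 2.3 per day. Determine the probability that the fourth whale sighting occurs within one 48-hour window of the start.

Over the interval, μ = 2.3 × 2 = 4.6 (a 48-hour window = 2 days).
The fourth arrival falls in the interval iff at least 4 events occur there: P(S_4 ≤ t) = P(N ≥ 4) = 1 − P(N ≤ 3) ≈ 0.6743.

0.6743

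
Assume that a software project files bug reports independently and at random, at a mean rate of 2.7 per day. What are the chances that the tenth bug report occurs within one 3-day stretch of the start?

0.2959

Over the interval, μ = 2.7 × 3 = 8.1 (a 3-day stretch = 3 days).
The tenth arrival falls in the interval iff at least 10 events occur there: P(S_10 ≤ t) = P(N ≥ 10) = 1 − P(N ≤ 9) ≈ 0.2959.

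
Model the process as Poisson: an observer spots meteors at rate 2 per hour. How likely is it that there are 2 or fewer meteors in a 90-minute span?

0.4232

Over the interval, μ = 2 × 1.5 = 3 (a 90-minute span = 1.5 hours).
P(N ≤ 2) = Σ_{j=0}^{2} e^(−μ) μ^j/j! ≈ 0.4232.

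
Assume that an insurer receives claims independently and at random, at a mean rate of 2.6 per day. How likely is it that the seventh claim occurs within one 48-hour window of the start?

0.2676

Over the interval, μ = 2.6 × 2 = 5.2 (a 48-hour window = 2 days).
The seventh arrival falls in the interval iff at least 7 events occur there: P(S_7 ≤ t) = P(N ≥ 7) = 1 − P(N ≤ 6) ≈ 0.2676.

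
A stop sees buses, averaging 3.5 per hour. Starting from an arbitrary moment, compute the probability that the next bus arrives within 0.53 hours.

Inter-arrival times are exponential with rate λ = 3.5 per hour.
P(T ≤ 0.53) = 1 − e^(−λt) = 1 − e^(−3.5 × 0.53) = 1 − e^(−1.855) ≈ 0.8435.

0.8435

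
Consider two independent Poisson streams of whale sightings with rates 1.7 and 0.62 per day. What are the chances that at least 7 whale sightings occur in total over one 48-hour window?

Independent Poisson processes superpose: combined rate λ = 1.7 + 0.62 = 2.32 per day.
Over the interval, μ = 2.32 × 2 = 4.64 (a 48-hour window = 2 days).
P(N ≥ 7) = 1 − P(N ≤ 6) ≈ 0.1873.

0.1873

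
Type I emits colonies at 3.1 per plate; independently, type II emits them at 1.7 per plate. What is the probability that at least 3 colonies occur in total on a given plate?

0.8575

Independent Poisson processes superpose: combined rate λ = 3.1 + 1.7 = 4.8 per plate.
So μ = 4.8.
P(N ≥ 3) = 1 − P(N ≤ 2) ≈ 0.8575.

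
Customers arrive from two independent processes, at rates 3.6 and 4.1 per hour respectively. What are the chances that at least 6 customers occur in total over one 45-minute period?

0.5175

Independent Poisson processes superpose: combined rate λ = 3.6 + 4.1 = 7.7 per hour.
Over the interval, μ = 7.7 × 0.75 = 5.775 (a 45-minute period = 0.75 hours).
P(N ≥ 6) = 1 − P(N ≤ 5) ≈ 0.5175.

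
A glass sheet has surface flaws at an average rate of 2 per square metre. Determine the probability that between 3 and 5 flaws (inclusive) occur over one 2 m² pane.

Over the interval, μ = 2 × 2 = 4 (a 2 m² pane = 2 square metres).
P(3 ≤ N ≤ 5) = Σ_{j=3}^{5} e^(−4) · 4^j/j! ≈ 0.5470.

0.5470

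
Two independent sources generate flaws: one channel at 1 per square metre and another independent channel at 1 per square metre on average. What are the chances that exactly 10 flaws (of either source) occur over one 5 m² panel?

0.1251

Independent Poisson processes superpose: combined rate λ = 1 + 1 = 2 per square metre.
Over the interval, μ = 2 × 5 = 10 (a 5 m² panel = 5 square metres).
P(N = 10) = e^(−10) · 10^10/10! ≈ 0.1251.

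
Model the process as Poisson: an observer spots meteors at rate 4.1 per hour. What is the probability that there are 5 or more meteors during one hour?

With mean μ = 4.1 per hour,
P(N ≥ 5) = 1 − P(N ≤ 4) = 1 − Σ_{j=0}^{4} e^(−μ) μ^j/j! ≈ 0.3907.

0.3907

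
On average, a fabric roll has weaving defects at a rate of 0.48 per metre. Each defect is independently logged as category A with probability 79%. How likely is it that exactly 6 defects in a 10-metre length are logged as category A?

0.0931

Thinning: the defects that are logged as category A themselves form a Poisson process with rate 0.79 × 0.48 = 0.3792 per metre.
Over the interval, μ = 0.3792 × 10 = 3.792 (a 10-metre length = 10 metres).
P(N = 6) = e^(−3.792) · 3.792^6/6! ≈ 0.0931.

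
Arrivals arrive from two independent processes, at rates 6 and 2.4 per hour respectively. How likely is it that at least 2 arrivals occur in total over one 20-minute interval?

0.7689

Independent Poisson processes superpose: combined rate λ = 6 + 2.4 = 8.4 per hour.
Over the interval, μ = 8.4 × 1/3 = 2.8 (a 20-minute interval = 1/3 hours).
P(N ≥ 2) = 1 − P(N ≤ 1) ≈ 0.7689.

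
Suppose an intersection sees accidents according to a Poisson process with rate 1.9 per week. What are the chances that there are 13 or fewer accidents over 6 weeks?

0.7430

Over the interval, μ = 1.9 × 6 = 11.4 (6 weeks).
P(N ≤ 13) = Σ_{j=0}^{13} e^(−μ) μ^j/j! ≈ 0.7430.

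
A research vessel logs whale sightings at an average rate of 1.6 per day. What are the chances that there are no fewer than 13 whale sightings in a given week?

0.3334

Over the interval, μ = 1.6 × 7 = 11.2 (a week = 7 days).
P(N ≥ 13) = 1 − P(N ≤ 12) = 1 − Σ_{j=0}^{12} e^(−μ) μ^j/j! ≈ 0.3334.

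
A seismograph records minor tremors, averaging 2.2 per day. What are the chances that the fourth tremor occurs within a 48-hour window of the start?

0.6406

Over the interval, μ = 2.2 × 2 = 4.4 (a 48-hour window = 2 days).
The fourth arrival falls in the interval iff at least 4 events occur there: P(S_4 ≤ t) = P(N ≥ 4) = 1 − P(N ≤ 3) ≈ 0.6406.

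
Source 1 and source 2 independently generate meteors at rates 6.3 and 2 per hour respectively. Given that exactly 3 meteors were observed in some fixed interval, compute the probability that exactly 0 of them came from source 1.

0.0140

Given the total, each event is independently from source 1 with probability p = λ_1/(λ_1+λ_2) = 6.3/8.3 ≈ 0.7590.
So K ~ Binomial(3, 6.3/8.3): P(K = 0) = C(3,0) · (6.3/8.3)^0 · (2/8.3)^3 ≈ 0.0140.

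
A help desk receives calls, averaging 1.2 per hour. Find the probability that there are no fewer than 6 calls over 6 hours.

0.7241

Over the interval, μ = 1.2 × 6 = 7.2 (6 hours).
P(N ≥ 6) = 1 − P(N ≤ 5) = 1 − Σ_{j=0}^{5} e^(−μ) μ^j/j! ≈ 0.7241.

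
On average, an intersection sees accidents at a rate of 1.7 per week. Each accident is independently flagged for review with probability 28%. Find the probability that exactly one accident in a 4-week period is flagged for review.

0.2836

Thinning: the accidents that are flagged for review themselves form a Poisson process with rate 0.28 × 1.7 = 0.476 per week.
Over the interval, μ = 0.476 × 4 = 1.904 (a 4-week period = 4 weeks).
P(N = 1) = e^(−1.904) · 1.904^1/1! ≈ 0.2836.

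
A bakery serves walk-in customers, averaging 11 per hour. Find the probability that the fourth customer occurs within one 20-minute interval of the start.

0.4989

Over the interval, μ = 11 × 1/3 ≈ 3.66667 (a 20-minute interval = 1/3 hours).
The fourth arrival falls in the interval iff at least 4 events occur there: P(S_4 ≤ t) = P(N ≥ 4) = 1 − P(N ≤ 3) ≈ 0.4989.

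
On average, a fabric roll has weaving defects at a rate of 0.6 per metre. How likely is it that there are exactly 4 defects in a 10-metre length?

0.1339

Over the interval, μ = 0.6 × 10 = 6 (a 10-metre length = 10 metres).
P(N = 4) = e^(−μ) μ^4/4! = e^(−6) · 6^4/24 ≈ 0.1339.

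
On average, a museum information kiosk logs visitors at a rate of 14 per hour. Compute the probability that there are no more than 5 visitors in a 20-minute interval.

0.6742

Over the interval, μ = 14 × 1/3 ≈ 4.66667 (a 20-minute interval = 1/3 hours).
P(N ≤ 5) = Σ_{j=0}^{5} e^(−μ) μ^j/j! ≈ 0.6742.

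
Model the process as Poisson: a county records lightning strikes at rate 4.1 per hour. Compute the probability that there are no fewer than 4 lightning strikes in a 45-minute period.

Over the interval, μ = 4.1 × 0.75 = 3.075 (a 45-minute period = 0.75 hours).
P(N ≥ 4) = 1 − P(N ≤ 3) = 1 − Σ_{j=0}^{3} e^(−μ) μ^j/j! ≈ 0.3696.

0.3696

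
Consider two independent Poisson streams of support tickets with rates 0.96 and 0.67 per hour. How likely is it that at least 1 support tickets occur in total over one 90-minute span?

0.9133

Independent Poisson processes superpose: combined rate λ = 0.96 + 0.67 = 1.63 per hour.
Over the interval, μ = 1.63 × 1.5 = 2.445 (a 90-minute span = 1.5 hours).
P(N ≥ 1) = 1 − P(N ≤ 0) ≈ 0.9133.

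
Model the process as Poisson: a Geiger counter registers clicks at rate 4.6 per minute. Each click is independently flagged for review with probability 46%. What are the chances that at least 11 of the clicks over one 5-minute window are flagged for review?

Thinning: the clicks that are flagged for review themselves form a Poisson process with rate 0.46 × 4.6 = 2.116 per minute.
Over the interval, μ = 2.116 × 5 = 10.58 (a 5-minute window = 5 minutes).
P(N ≥ 11) = 1 − P(N ≤ 10) ≈ 0.4891.

0.4891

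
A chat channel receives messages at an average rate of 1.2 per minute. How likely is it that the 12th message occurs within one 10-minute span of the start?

0.5384

Over the interval, μ = 1.2 × 10 = 12 (a 10-minute span = 10 minutes).
The 12th arrival falls in the interval iff at least 12 events occur there: P(S_12 ≤ t) = P(N ≥ 12) = 1 − P(N ≤ 11) ≈ 0.5384.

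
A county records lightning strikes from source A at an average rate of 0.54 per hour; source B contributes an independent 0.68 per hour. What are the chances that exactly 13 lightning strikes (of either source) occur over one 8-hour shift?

0.0676

Independent Poisson processes superpose: combined rate λ = 0.54 + 0.68 = 1.22 per hour.
Over the interval, μ = 1.22 × 8 = 9.76 (an 8-hour shift = 8 hours).
P(N = 13) = e^(−9.76) · 9.76^13/13! ≈ 0.0676.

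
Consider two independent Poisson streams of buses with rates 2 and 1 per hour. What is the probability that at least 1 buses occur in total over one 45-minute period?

Independent Poisson processes superpose: combined rate λ = 2 + 1 = 3 per hour.
Over the interval, μ = 3 × 0.75 = 2.25 (a 45-minute period = 0.75 hours).
P(N ≥ 1) = 1 − P(N ≤ 0) ≈ 0.8946.

0.8946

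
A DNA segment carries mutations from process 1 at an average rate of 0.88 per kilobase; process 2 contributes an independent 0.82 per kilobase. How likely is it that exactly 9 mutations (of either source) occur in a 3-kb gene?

Independent Poisson processes superpose: combined rate λ = 0.88 + 0.82 = 1.7 per kilobase.
Over the interval, μ = 1.7 × 3 = 5.1 (a 3-kb gene = 3 kilobases).
P(N = 9) = e^(−5.1) · 5.1^9/9! ≈ 0.0392.

0.0392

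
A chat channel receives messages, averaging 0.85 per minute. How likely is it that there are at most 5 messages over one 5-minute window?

0.7449

Over the interval, μ = 0.85 × 5 = 4.25 (a 5-minute window = 5 minutes).
P(N ≤ 5) = Σ_{j=0}^{5} e^(−μ) μ^j/j! ≈ 0.7449.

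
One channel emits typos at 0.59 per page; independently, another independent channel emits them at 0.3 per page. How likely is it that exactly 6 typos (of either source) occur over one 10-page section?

Independent Poisson processes superpose: combined rate λ = 0.59 + 0.3 = 0.89 per page.
Over the interval, μ = 0.89 × 10 = 8.9 (a 10-page section = 10 pages).
P(N = 6) = e^(−8.9) · 8.9^6/6! ≈ 0.0941.

0.0941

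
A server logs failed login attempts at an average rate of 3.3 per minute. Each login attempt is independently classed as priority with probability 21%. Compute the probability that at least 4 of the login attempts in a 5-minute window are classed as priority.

Thinning: the login attempts that are classed as priority themselves form a Poisson process with rate 0.21 × 3.3 = 0.693 per minute.
Over the interval, μ = 0.693 × 5 = 3.465 (a 5-minute window = 5 minutes).
P(N ≥ 4) = 1 − P(N ≤ 3) ≈ 0.4558.

0.4558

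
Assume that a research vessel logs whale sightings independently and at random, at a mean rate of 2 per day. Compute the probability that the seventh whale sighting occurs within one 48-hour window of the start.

0.1107

Over the interval, μ = 2 × 2 = 4 (a 48-hour window = 2 days).
The seventh arrival falls in the interval iff at least 7 events occur there: P(S_7 ≤ t) = P(N ≥ 7) = 1 − P(N ≤ 6) ≈ 0.1107.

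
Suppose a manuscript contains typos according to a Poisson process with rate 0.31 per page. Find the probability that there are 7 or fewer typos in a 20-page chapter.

0.7160

Over the interval, μ = 0.31 × 20 = 6.2 (a 20-page chapter = 20 pages).
P(N ≤ 7) = Σ_{j=0}^{7} e^(−μ) μ^j/j! ≈ 0.7160.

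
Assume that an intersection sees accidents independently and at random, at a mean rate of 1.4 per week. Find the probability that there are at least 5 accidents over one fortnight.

Over the interval, μ = 1.4 × 2 = 2.8 (a fortnight = 2 weeks).
P(N ≥ 5) = 1 − P(N ≤ 4) = 1 − Σ_{j=0}^{4} e^(−μ) μ^j/j! ≈ 0.1523.

0.1523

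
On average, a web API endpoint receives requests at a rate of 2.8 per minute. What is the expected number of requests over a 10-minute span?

E[N] = λt = 2.8 × 10 = 28 (a 10-minute span = 10 minutes).

28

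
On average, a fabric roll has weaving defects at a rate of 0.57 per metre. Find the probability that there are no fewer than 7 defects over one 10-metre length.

Over the interval, μ = 0.57 × 10 = 5.7 (a 10-metre length = 10 metres).
P(N ≥ 7) = 1 − P(N ≤ 6) = 1 − Σ_{j=0}^{6} e^(−μ) μ^j/j! ≈ 0.3456.

0.3456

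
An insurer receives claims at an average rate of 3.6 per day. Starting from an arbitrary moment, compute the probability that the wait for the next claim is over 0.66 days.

The wait for the next event is exponential with rate λ = 3.6 per day.
P(T > 0.66) = e^(−λt) = e^(−3.6 × 0.66) = e^(−2.376) ≈ 0.0929.

0.0929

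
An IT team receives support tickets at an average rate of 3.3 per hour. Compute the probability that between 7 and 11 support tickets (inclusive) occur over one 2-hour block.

0.4519

Over the interval, μ = 3.3 × 2 = 6.6 (a 2-hour block = 2 hours).
P(7 ≤ N ≤ 11) = Σ_{j=7}^{11} e^(−6.6) · 6.6^j/j! ≈ 0.4519.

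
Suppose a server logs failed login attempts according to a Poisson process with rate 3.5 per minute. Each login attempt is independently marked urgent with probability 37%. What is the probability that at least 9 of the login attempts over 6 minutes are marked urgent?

0.3754

Thinning: the login attempts that are marked urgent themselves form a Poisson process with rate 0.37 × 3.5 = 1.295 per minute.
Over the interval, μ = 1.295 × 6 = 7.77 (6 minutes).
P(N ≥ 9) = 1 − P(N ≤ 8) ≈ 0.3754.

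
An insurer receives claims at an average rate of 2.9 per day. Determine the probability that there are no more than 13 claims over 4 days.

Over the interval, μ = 2.9 × 4 = 11.6 (4 days).
P(N ≤ 13) = Σ_{j=0}^{13} e^(−μ) μ^j/j! ≈ 0.7230.

0.7230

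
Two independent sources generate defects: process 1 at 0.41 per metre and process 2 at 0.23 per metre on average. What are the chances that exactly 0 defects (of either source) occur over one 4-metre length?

Independent Poisson processes superpose: combined rate λ = 0.41 + 0.23 = 0.64 per metre.
Over the interval, μ = 0.64 × 4 = 2.56 (a 4-metre length = 4 metres).
P(N = 0) = e^(−2.56) · 2.56^0/0! ≈ 0.0773.

0.0773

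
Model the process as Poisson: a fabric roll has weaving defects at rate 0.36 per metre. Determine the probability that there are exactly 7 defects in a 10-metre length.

0.0425

Over the interval, μ = 0.36 × 10 = 3.6 (a 10-metre length = 10 metres).
P(N = 7) = e^(−μ) μ^7/7! = e^(−3.6) · 3.6^7/5040 ≈ 0.0425.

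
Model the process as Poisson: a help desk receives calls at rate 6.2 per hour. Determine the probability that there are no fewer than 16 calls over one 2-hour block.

0.1860

Over the interval, μ = 6.2 × 2 = 12.4 (a 2-hour block = 2 hours).
P(N ≥ 16) = 1 − P(N ≤ 15) = 1 − Σ_{j=0}^{15} e^(−μ) μ^j/j! ≈ 0.1860.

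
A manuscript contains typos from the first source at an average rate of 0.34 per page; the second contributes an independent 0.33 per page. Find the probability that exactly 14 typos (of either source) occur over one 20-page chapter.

0.1046

Independent Poisson processes superpose: combined rate λ = 0.34 + 0.33 = 0.67 per page.
Over the interval, μ = 0.67 × 20 = 13.4 (a 20-page chapter = 20 pages).
P(N = 14) = e^(−13.4) · 13.4^14/14! ≈ 0.1046.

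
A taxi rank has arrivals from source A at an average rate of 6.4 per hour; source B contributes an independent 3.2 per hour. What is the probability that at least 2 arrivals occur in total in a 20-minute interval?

Independent Poisson processes superpose: combined rate λ = 6.4 + 3.2 = 9.6 per hour.
Over the interval, μ = 9.6 × 1/3 = 3.2 (a 20-minute interval = 1/3 hours).
P(N ≥ 2) = 1 − P(N ≤ 1) ≈ 0.8288.

0.8288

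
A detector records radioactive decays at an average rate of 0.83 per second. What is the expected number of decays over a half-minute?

E[N] = λt = 0.83 × 30 = 24.9 (a half-minute = 30 seconds).

24.9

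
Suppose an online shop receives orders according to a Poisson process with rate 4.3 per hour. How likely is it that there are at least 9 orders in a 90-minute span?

0.2025

Over the interval, μ = 4.3 × 1.5 = 6.45 (a 90-minute span = 1.5 hours).
P(N ≥ 9) = 1 − P(N ≤ 8) = 1 − Σ_{j=0}^{8} e^(−μ) μ^j/j! ≈ 0.2025.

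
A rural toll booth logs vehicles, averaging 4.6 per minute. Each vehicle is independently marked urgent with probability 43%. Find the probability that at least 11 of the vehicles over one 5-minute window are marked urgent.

0.4032

Thinning: the vehicles that are marked urgent themselves form a Poisson process with rate 0.43 × 4.6 = 1.978 per minute.
Over the interval, μ = 1.978 × 5 = 9.89 (a 5-minute window = 5 minutes).
P(N ≥ 11) = 1 − P(N ≤ 10) ≈ 0.4032.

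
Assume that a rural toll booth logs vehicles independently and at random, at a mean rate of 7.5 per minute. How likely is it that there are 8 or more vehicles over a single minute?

With mean μ = 7.5 per minute,
P(N ≥ 8) = 1 − P(N ≤ 7) = 1 − Σ_{j=0}^{7} e^(−μ) μ^j/j! ≈ 0.4754.

0.4754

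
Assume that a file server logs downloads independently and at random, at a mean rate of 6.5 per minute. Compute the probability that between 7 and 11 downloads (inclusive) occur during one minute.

With mean μ = 6.5 per minute,
P(7 ≤ N ≤ 11) = Σ_{j=7}^{11} e^(−6.5) · 6.5^j/j! ≈ 0.4396.

0.4396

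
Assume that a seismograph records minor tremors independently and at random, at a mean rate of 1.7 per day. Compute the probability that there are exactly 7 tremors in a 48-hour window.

Over the interval, μ = 1.7 × 2 = 3.4 (a 48-hour window = 2 days).
P(N = 7) = e^(−μ) μ^7/7! = e^(−3.4) · 3.4^7/5040 ≈ 0.0348.

0.0348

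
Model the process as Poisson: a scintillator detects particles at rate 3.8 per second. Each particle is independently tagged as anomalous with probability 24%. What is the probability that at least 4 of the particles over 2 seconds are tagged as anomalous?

Thinning: the particles that are tagged as anomalous themselves form a Poisson process with rate 0.24 × 3.8 = 0.912 per second.
Over the interval, μ = 0.912 × 2 = 1.824 (2 seconds).
P(N ≥ 4) = 1 − P(N ≤ 3) ≈ 0.1126.

0.1126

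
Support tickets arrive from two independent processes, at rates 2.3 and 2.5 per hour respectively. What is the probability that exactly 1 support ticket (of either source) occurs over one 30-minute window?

Independent Poisson processes superpose: combined rate λ = 2.3 + 2.5 = 4.8 per hour.
Over the interval, μ = 4.8 × 0.5 = 2.4 (a 30-minute window = 0.5 hours).
P(N = 1) = e^(−2.4) · 2.4^1/1! ≈ 0.2177.

0.2177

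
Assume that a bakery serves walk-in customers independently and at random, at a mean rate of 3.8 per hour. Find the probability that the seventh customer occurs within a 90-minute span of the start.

0.3456

Over the interval, μ = 3.8 × 1.5 = 5.7 (a 90-minute span = 1.5 hours).
The seventh arrival falls in the interval iff at least 7 events occur there: P(S_7 ≤ t) = P(N ≥ 7) = 1 − P(N ≤ 6) ≈ 0.3456.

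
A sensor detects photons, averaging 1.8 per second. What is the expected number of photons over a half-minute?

54

E[N] = λt = 1.8 × 30 = 54 (a half-minute = 30 seconds).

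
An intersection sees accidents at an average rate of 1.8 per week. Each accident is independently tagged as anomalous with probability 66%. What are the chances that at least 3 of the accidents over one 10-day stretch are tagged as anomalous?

Thinning: the accidents that are tagged as anomalous themselves form a Poisson process with rate 0.66 × 1.8 = 1.188 per week.
Over the interval, μ = 1.188 × 10/7 ≈ 1.69714 (a 10-day stretch = 10/7 weeks).
P(N ≥ 3) = 1 − P(N ≤ 2) ≈ 0.2420.

0.2420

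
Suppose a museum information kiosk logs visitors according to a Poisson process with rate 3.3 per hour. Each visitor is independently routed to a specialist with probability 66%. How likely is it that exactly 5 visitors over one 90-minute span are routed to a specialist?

0.1182

Thinning: the visitors that are routed to a specialist themselves form a Poisson process with rate 0.66 × 3.3 = 2.178 per hour.
Over the interval, μ = 2.178 × 1.5 = 3.267 (a 90-minute span = 1.5 hours).
P(N = 5) = e^(−3.267) · 3.267^5/5! ≈ 0.1182.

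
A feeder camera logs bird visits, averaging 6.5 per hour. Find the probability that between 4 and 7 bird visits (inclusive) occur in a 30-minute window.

0.3903

Over the interval, μ = 6.5 × 0.5 = 3.25 (a 30-minute window = 0.5 hours).
P(4 ≤ N ≤ 7) = Σ_{j=4}^{7} e^(−3.25) · 3.25^j/j! ≈ 0.3903.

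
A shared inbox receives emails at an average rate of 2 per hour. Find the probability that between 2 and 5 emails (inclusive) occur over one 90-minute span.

0.7169

Over the interval, μ = 2 × 1.5 = 3 (a 90-minute span = 1.5 hours).
P(2 ≤ N ≤ 5) = Σ_{j=2}^{5} e^(−3) · 3^j/j! ≈ 0.7169.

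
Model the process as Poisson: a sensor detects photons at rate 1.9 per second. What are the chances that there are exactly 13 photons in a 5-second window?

0.0617

Over the interval, μ = 1.9 × 5 = 9.5 (a 5-second window = 5 seconds).
P(N = 13) = e^(−μ) μ^13/13! = e^(−9.5) · 9.5^13/6227020800 ≈ 0.0617.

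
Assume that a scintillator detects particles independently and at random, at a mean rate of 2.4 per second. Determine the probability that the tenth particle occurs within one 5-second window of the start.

0.7576

Over the interval, μ = 2.4 × 5 = 12 (a 5-second window = 5 seconds).
The tenth arrival falls in the interval iff at least 10 events occur there: P(S_10 ≤ t) = P(N ≥ 10) = 1 − P(N ≤ 9) ≈ 0.7576.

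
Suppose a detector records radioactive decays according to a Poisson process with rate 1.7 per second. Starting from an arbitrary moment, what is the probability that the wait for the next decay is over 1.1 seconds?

0.1541

The wait for the next event is exponential with rate λ = 1.7 per second.
P(T > 1.1) = e^(−λt) = e^(−1.7 × 1.1) = e^(−1.87) ≈ 0.1541.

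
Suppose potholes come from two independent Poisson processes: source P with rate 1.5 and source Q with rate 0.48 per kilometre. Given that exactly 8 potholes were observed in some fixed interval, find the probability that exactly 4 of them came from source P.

Given the total, each event is independently from source P with probability p = λ_P/(λ_P+λ_Q) = 1.5/1.98 ≈ 0.7576.
So K ~ Binomial(8, 1.5/1.98): P(K = 4) = C(8,4) · (1.5/1.98)^4 · (0.48/1.98)^4 ≈ 0.0796.

0.0796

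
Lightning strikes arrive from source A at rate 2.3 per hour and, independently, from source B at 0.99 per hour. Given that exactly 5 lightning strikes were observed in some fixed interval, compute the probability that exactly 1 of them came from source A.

0.0287

Given the total, each event is independently from source A with probability p = λ_A/(λ_A+λ_B) = 2.3/3.29 ≈ 0.6991.
So K ~ Binomial(5, 2.3/3.29): P(K = 1) = C(5,1) · (2.3/3.29)^1 · (0.99/3.29)^4 ≈ 0.0287.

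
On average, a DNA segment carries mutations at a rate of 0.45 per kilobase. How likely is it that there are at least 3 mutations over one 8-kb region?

0.6973

Over the interval, μ = 0.45 × 8 = 3.6 (an 8-kb region = 8 kilobases).
P(N ≥ 3) = 1 − P(N ≤ 2) = 1 − Σ_{j=0}^{2} e^(−μ) μ^j/j! ≈ 0.6973.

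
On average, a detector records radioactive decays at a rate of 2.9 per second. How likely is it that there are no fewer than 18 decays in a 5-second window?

Over the interval, μ = 2.9 × 5 = 14.5 (a 5-second window = 5 seconds).
P(N ≥ 18) = 1 − P(N ≤ 17) = 1 − Σ_{j=0}^{17} e^(−μ) μ^j/j! ≈ 0.2103.

0.2103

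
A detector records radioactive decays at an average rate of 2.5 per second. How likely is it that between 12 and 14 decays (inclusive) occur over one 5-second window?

0.3193

Over the interval, μ = 2.5 × 5 = 12.5 (a 5-second window = 5 seconds).
P(12 ≤ N ≤ 14) = Σ_{j=12}^{14} e^(−12.5) · 12.5^j/j! ≈ 0.3193.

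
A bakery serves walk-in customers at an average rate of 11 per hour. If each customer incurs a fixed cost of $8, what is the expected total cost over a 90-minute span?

E[N] = 11 × 1.5 = 16.5 (a 90-minute span = 1.5 hours); E[cost] = 16.5 × $8 = $132.

$132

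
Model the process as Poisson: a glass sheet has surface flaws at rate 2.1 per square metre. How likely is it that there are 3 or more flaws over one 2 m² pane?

0.7898

Over the interval, μ = 2.1 × 2 = 4.2 (a 2 m² pane = 2 square metres).
P(N ≥ 3) = 1 − P(N ≤ 2) = 1 − Σ_{j=0}^{2} e^(−μ) μ^j/j! ≈ 0.7898.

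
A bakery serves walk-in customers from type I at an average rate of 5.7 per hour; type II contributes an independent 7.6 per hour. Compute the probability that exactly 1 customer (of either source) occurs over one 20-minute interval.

0.0526

Independent Poisson processes superpose: combined rate λ = 5.7 + 7.6 = 13.3 per hour.
Over the interval, μ = 13.3 × 1/3 ≈ 4.43333 (a 20-minute interval = 1/3 hours).
P(N = 1) = e^(−4.43333) · 4.43333^1/1! ≈ 0.0526.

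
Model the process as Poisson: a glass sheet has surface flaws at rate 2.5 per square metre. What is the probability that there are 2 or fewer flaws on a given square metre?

With mean μ = 2.5 per square metre,
P(N ≤ 2) = Σ_{j=0}^{2} e^(−μ) μ^j/j! ≈ 0.5438.

0.5438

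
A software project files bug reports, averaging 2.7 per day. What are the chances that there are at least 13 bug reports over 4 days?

Over the interval, μ = 2.7 × 4 = 10.8 (4 days).
P(N ≥ 13) = 1 − P(N ≤ 12) = 1 − Σ_{j=0}^{12} e^(−μ) μ^j/j! ≈ 0.2896.

0.2896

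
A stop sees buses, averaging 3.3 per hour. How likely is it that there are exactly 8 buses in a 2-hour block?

Over the interval, μ = 3.3 × 2 = 6.6 (a 2-hour block = 2 hours).
P(N = 8) = e^(−μ) μ^8/8! = e^(−6.6) · 6.6^8/40320 ≈ 0.1215.

0.1215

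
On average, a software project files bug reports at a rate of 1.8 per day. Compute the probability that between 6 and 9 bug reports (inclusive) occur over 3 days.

0.4051

Over the interval, μ = 1.8 × 3 = 5.4 (3 days).
P(6 ≤ N ≤ 9) = Σ_{j=6}^{9} e^(−5.4) · 5.4^j/j! ≈ 0.4051.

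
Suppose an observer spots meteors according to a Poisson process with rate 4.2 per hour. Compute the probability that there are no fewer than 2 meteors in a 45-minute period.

Over the interval, μ = 4.2 × 0.75 = 3.15 (a 45-minute period = 0.75 hours).
P(N ≥ 2) = 1 − P(N ≤ 1) = 1 − Σ_{j=0}^{1} e^(−μ) μ^j/j! ≈ 0.8222.

0.8222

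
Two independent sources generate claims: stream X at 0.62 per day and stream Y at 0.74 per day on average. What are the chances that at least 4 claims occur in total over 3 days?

0.5820

Independent Poisson processes superpose: combined rate λ = 0.62 + 0.74 = 1.36 per day.
Over the interval, μ = 1.36 × 3 = 4.08 (3 days).
P(N ≥ 4) = 1 − P(N ≤ 3) ≈ 0.5820.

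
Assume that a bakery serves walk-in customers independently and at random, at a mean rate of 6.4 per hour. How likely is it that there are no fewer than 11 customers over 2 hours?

Over the interval, μ = 6.4 × 2 = 12.8 (2 hours).
P(N ≥ 11) = 1 − P(N ≤ 10) = 1 − Σ_{j=0}^{10} e^(−μ) μ^j/j! ≈ 0.7307.

0.7307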